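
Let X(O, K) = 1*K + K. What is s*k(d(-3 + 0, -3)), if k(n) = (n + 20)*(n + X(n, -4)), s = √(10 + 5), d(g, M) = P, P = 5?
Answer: -75*√15 ≈ -290.47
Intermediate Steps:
d(g, M) = 5
s = √15 ≈ 3.8730
X(O, K) = 2*K (X(O, K) = K + K = 2*K)
k(n) = (-8 + n)*(20 + n) (k(n) = (n + 20)*(n + 2*(-4)) = (20 + n)*(n - 8) = (20 + n)*(-8 + n) = (-8 + n)*(20 + n))
s*k(d(-3 + 0, -3)) = √15*(-160 + 5² + 12*5) = √15*(-160 + 25 + 60) = √15*(-75) = -75*√15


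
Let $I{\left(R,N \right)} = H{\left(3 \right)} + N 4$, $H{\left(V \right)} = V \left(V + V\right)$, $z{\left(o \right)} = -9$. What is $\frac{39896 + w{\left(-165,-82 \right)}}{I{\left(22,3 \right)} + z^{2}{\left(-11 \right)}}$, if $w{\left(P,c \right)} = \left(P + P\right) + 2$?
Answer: $\frac{39568}{111} \approx 356.47$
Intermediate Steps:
$w{\left(P,c \right)} = 2 + 2 P$ ($w{\left(P,c \right)} = 2 P + 2 = 2 + 2 P$)
$H{\left(V \right)} = 2 V^{2}$ ($H{\left(V \right)} = V 2 V = 2 V^{2}$)
$I{\left(R,N \right)} = 18 + 4 N$ ($I{\left(R,N \right)} = 2 \cdot 3^{2} + N 4 = 2 \cdot 9 + 4 N = 18 + 4 N$)
$\frac{39896 + w{\left(-165,-82 \right)}}{I{\left(22,3 \right)} + z^{2}{\left(-11 \right)}} = \frac{39896 + \left(2 + 2 \left(-165\right)\right)}{\left(18 + 4 \cdot 3\right) + \left(-9\right)^{2}} = \frac{39896 + \left(2 - 330\right)}{\left(18 + 12\right) + 81} = \frac{39896 - 328}{30 + 81} = \frac{39568}{111}$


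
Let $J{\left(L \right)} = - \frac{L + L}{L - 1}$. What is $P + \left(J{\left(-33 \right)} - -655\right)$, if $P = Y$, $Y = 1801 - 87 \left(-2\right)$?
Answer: $\frac{44677}{17} \approx 2628.1$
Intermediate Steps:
$J{\left(L \right)} = - \frac{2 L}{-1 + L}$
$Y = 1975$ ($Y = 1801 - -174 = 1801 + 174 = 1975$)
$P = 1975$
$P + \left(J{\left(-33 \right)} - -655\right) = 1975 - \left(-655 - \frac{66}{-1 - 33}\right) = 1975 + \left(\left(-2\right) \left(-33\right) \frac{1}{-34} + 655\right) = 1975 + \left(\left(-2\right) \left(-33\right) \left(- \frac{1}{34}\right) + 655\right) = 1975 + \left(- \frac{33}{17} + 655\right) = 1975 + \frac{11102}{17} = \frac{44677}{17}$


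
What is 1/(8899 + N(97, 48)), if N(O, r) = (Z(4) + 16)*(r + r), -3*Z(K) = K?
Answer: 1/10307 ≈ 9.7021e-5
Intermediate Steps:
Z(K) = -K/3
N(O, r) = 88*r/3 (N(O, r) = (-1/3*4 + 16)*(r + r) = (-4/3 + 16)*(2*r) = 44*(2*r)/3 = 88*r/3)
1/(8899 + N(97, 48)) = 1/(8899 + (88/3)*48) = 1/(8899 + 1408) = 1/10307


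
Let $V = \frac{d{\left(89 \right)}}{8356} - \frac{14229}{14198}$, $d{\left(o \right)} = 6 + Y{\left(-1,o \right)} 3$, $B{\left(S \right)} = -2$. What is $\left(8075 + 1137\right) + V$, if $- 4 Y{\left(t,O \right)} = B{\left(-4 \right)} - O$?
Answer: $\frac{70501929557}{7654096} \approx 9211.0$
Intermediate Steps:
$Y{\left(t,O \right)} = \frac{1}{2} + \frac{O}{4}$ ($Y{\left(t,O \right)} = - \frac{-2 - O}{4} = \frac{1}{2} + \frac{O}{4}$)
$d{\left(o \right)} = \frac{15}{2} + \frac{3 o}{4}$ ($d{\left(o \right)} = 6 + \left(\frac{1}{2} + \frac{o}{4}\right) 3 = 6 + \left(\frac{3}{2} + \frac{3 o}{4}\right) = \frac{15}{2} + \frac{3 o}{4}$)
$V = - \frac{7602795}{7654096}$ ($V = \frac{\frac{15}{2} + \frac{3}{4} \cdot 89}{8356} - \frac{14229}{14198} = \left(\frac{15}{2} + \frac{267}{4}\right) \frac{1}{8356} - \frac{459}{458} = \frac{297}{4} \cdot \frac{1}{8356} - \frac{459}{458} = \frac{297}{33424} - \frac{459}{458} = - \frac{7602795}{7654096} \approx -0.9933$)
$\left(8075 + 1137\right) + V = \left(8075 + 1137\right) - \frac{7602795}{7654096} = 9212 - \frac{7602795}{7654096} = \frac{70501929557}{7654096}$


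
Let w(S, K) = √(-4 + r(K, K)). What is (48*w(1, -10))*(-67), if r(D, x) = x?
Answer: -3216*I*√14 ≈ -12033.0*I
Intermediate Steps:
w(S, K) = √(-4 + K)
(48*w(1, -10))*(-67) = (48*√(-4 - 10))*(-67) = (48*√(-14))*(-67) = (48*(I*√14))*(-67) = (48*I*√14)*(-67) = -3216*I*√14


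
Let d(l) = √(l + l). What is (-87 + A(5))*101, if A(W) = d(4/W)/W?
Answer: -8787 + 202*√10/25 ≈ -8761.5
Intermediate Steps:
d(l) = √2*√l (d(l) = √(2*l) = √2*√l)
A(W) = 2*√2*√(1/W)/W (A(W) = (√2*√(4/W))/W = (√2*(2*√(1/W)))/W = (2*√2*√(1/W))/W = 2*√2*√(1/W)/W)
(-87 + A(5))*101 = (-87 + 2*√2*√(1/5)/5)*101 = (-87 + 2*√2*(⅕)*√(⅕))*101 = (-87 + 2*√2*(⅕)*(√5/5))*101 = (-87 + 2*√10/25)*101 = -8787 + 202*√10/25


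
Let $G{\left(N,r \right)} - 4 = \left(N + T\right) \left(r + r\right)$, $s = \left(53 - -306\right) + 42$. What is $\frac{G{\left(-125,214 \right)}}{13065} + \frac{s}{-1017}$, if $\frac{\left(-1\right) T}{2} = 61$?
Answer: $- \frac{37582723}{4429035} \approx -8.4855$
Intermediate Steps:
$T = -122$ ($T = \left(-2\right) 61 = -122$)
$s = 401$ ($s = \left(53 + 306\right) + 42 = 359 + 42 = 401$)
$G{\left(N,r \right)} = 4 + 2 r \left(-122 + N\right)$ ($G{\left(N,r \right)} = 4 + \left(N - 122\right) \left(r + r\right) = 4 + \left(-122 + N\right) 2 r = 4 + 2 r \left(-122 + N\right)$)
$\frac{G{\left(-125,214 \right)}}{13065} + \frac{s}{-1017} = \frac{4 - 52216 + 2 \left(-125\right) 214}{13065} + \frac{401}{-1017} = \left(4 - 52216 - 53500\right) \frac{1}{13065} + 401 \left(- \frac{1}{1017}\right) = \left(-105712\right) \frac{1}{13065} - \frac{401}{1017} = - \frac{105712}{13065} - \frac{401}{1017} = - \frac{37582723}{4429035}$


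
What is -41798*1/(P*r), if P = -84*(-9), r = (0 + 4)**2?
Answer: -20899/6048 ≈ -3.4555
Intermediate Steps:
r = 16 (r = 4**2 = 16)
P = 756
-41798*1/(P*r) = -41798/(756*16) = -41798/12096 = -41798*1/12096 = -20899/6048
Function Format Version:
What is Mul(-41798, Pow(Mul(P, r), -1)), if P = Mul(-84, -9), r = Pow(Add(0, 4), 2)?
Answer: Rational(-20899, 6048) ≈ -3.4555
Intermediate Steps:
r = 16 (r = Pow(4, 2) = 16)
P = 756
Mul(-41798, Pow(Mul(P, r), -1)) = Mul(-41798, Pow(Mul(756, 16), -1)) = Mul(-41798, Pow(12096, -1)) = Mul(-41798, Rational(1, 12096)) = Rational(-20899, 6048)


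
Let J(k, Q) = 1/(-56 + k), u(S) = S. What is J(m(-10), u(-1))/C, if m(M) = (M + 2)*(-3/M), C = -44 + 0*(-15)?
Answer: 5/12848 ≈ 0.00038917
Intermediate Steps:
C = -44 (C = -44 + 0 = -44)
m(M) = -3*(2 + M)/M (m(M) = (2 + M)*(-3/M) = -3*(2 + M)/M)
J(m(-10), u(-1))/C = 1/(-56 + (-3 - 6/(-10))*(-44)) = -1/44/(-56 + (-3 - 6*(-⅒))) = -1/44/(-56 + (-3 + ⅗)) = -1/44/(-56 - 12/5) = -1/44/(-292/5) = -5/292*(-1/44) = 5/12848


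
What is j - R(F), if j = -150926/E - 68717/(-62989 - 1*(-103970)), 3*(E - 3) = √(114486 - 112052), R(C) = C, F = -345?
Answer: 200103726946/96428293 - 452778*√2434/2353 ≈ -7418.3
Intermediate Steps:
E = 3 + √2434/3 (E = 3 + √(114486 - 112052)/3 = 3 + √2434/3 ≈ 19.445)
j = -68717/40981 - 150926/(3 + √2434/3) (j = -150926/(3 + √2434/3) - 68717/(-62989 - 1*(-103970)) = -150926/(3 + √2434/3) - 68717/(-62989 + 103970) = -150926/(3 + √2434/3) - 68717/40981 = -68717/40981 - 150926/(3 + √2434/3) ≈ -7763.3)
j - R(F) = (166835965861/96428293 - 452778*√2434/2353) - 1*(-345) = (166835965861/96428293 - 452778*√2434/2353) + 345 = 200103726946/96428293 - 452778*√2434/2353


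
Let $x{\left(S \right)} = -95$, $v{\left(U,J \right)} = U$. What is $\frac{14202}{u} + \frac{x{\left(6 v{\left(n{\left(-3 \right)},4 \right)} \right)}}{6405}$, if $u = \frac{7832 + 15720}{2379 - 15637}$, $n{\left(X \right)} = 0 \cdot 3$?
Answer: $- \frac{60300021521}{7542528} \approx -7994.7$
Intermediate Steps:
$n{\left(X \right)} = 0$
$u = - \frac{11776}{6629}$ ($u = \frac{23552}{-13258} = 23552 \left(- \frac{1}{13258}\right) = - \frac{11776}{6629} \approx -1.7764$)
$\frac{14202}{u} + \frac{x{\left(6 v{\left(n{\left(-3 \right)},4 \right)} \right)}}{6405} = \frac{14202}{- \frac{11776}{6629}} - \frac{95}{6405} = 14202 \left(- \frac{6629}{11776}\right) - \frac{19}{1281} = - \frac{47072529}{5888} - \frac{19}{1281} = - \frac{60300021521}{7542528}$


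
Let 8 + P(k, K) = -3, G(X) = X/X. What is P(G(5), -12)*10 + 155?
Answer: 45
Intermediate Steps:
G(X) = 1
P(k, K) = -11 (P(k, K) = -8 - 3 = -11)
P(G(5), -12)*10 + 155 = -11*10 + 155 = -110 + 155 = 45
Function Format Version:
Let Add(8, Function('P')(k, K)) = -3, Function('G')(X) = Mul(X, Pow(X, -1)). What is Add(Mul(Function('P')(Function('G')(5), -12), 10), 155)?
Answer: 45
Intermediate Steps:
Function('G')(X) = 1
Function('P')(k, K) = -11 (Function('P')(k, K) = Add(-8, -3) = -11)
Add(Mul(Function('P')(Function('G')(5), -12), 10), 155) = Add(Mul(-11, 10), 155) = Add(-110, 155) = 45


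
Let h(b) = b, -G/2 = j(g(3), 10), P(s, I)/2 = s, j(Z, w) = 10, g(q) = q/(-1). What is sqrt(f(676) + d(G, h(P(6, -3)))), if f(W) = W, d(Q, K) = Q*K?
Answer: 2*sqrt(109) ≈ 20.881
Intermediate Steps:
g(q) = -q (g(q) = q*(-1) = -q)
P(s, I) = 2*s
G = -20 (G = -2*10 = -20)
d(Q, K) = K*Q
sqrt(f(676) + d(G, h(P(6, -3)))) = sqrt(676 + (2*6)*(-20)) = sqrt(676 + 12*(-20)) = sqrt(676 - 240) = sqrt(436) = 2*sqrt(109)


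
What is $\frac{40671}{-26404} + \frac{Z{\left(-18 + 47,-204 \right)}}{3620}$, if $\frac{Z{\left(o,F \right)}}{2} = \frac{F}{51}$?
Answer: $- \frac{36860063}{23895620} \approx -1.5425$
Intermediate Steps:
$Z{\left(o,F \right)} = \frac{2 F}{51}$ ($Z{\left(o,F \right)} = 2 \frac{F}{51} = \frac{2 F}{51}$)
$\frac{40671}{-26404} + \frac{Z{\left(-18 + 47,-204 \right)}}{3620} = \frac{40671}{-26404} + \frac{\frac{2}{51} \left(-204\right)}{3620} = 40671 \left(- \frac{1}{26404}\right) - \frac{2}{905} = - \frac{40671}{26404} - \frac{2}{905} = - \frac{36860063}{23895620}$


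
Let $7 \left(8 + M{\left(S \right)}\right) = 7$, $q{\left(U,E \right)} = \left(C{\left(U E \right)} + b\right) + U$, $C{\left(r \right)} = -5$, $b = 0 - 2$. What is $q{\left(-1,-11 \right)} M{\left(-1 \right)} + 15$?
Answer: $71$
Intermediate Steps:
$b = -2$ ($b = 0 - 2 = -2$)
$q{\left(U,E \right)} = -7 + U$ ($q{\left(U,E \right)} = \left(-5 - 2\right) + U = -7 + U$)
$M{\left(S \right)} = -7$ ($M{\left(S \right)} = -8 + \frac{1}{7} \cdot 7 = -8 + 1 = -7$)
$q{\left(-1,-11 \right)} M{\left(-1 \right)} + 15 = \left(-7 - 1\right) \left(-7\right) + 15 = \left(-8\right) \left(-7\right) + 15 = 56 + 15 = 71$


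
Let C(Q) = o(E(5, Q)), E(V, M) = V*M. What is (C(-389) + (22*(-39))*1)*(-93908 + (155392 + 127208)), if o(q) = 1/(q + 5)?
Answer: -78520449133/485 ≈ -1.6190e+8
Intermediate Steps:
E(V, M) = M*V
o(q) = 1/(5 + q)
C(Q) = 1/(5 + 5*Q) (C(Q) = 1/(5 + Q*5) = 1/(5 + 5*Q))
(C(-389) + (22*(-39))*1)*(-93908 + (155392 + 127208)) = (1/(5*(1 - 389)) + (22*(-39))*1)*(-93908 + (155392 + 127208)) = ((1/5)/(-388) - 858*1)*(-93908 + 282600) = ((1/5)*(-1/388) - 858)*188692 = (-1/1940 - 858)*188692 = -1664521/1940*188692 = -78520449133/485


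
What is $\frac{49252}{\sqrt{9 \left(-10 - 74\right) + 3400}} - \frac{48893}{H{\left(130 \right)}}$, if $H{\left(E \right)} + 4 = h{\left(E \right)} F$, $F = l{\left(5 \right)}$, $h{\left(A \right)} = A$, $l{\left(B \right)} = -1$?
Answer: $\frac{48893}{134} + \frac{24626 \sqrt{661}}{661} \approx 1322.7$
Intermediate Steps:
$F = -1$
$H{\left(E \right)} = -4 - E$ ($H{\left(E \right)} = -4 + E \left(-1\right) = -4 - E$)
$\frac{49252}{\sqrt{9 \left(-10 - 74\right) + 3400}} - \frac{48893}{H{\left(130 \right)}} = \frac{49252}{\sqrt{9 \left(-10 - 74\right) + 3400}} - \frac{48893}{-4 - 130} = \frac{49252}{\sqrt{9 \left(-84\right) + 3400}} - \frac{48893}{-4 - 130} = \frac{49252}{\sqrt{-756 + 3400}} - \frac{48893}{-134} = \frac{49252}{\sqrt{2644}} - - \frac{48893}{134} = \frac{49252}{2 \sqrt{661}} + \frac{48893}{134} = 49252 \frac{\sqrt{661}}{1322} + \frac{48893}{134} = \frac{24626 \sqrt{661}}{661} + \frac{48893}{134} = \frac{48893}{134} + \frac{24626 \sqrt{661}}{661}$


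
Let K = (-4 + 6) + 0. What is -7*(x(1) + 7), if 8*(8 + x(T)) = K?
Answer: 21/4 ≈ 5.2500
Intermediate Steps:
K = 2 (K = 2 + 0 = 2)
x(T) = -31/4 (x(T) = -8 + (⅛)*2 = -8 + ¼ = -31/4)
-7*(x(1) + 7) = -7*(-31/4 + 7) = -7*(-¾) = 21/4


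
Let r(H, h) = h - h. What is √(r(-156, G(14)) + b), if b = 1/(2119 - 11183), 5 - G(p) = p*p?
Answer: I*√2266/4532 ≈ 0.010504*I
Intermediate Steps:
G(p) = 5 - p² (G(p) = 5 - p*p = 5 - p²)
r(H, h) = 0
b = -1/9064 (b = 1/(-9064) = -1/9064 ≈ -0.00011033)
√(r(-156, G(14)) + b) = √(0 - 1/9064) = √(-1/9064) = I*√2266/4532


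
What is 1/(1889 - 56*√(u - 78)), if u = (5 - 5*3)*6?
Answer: 1889/4001089 + 56*I*√138/4001089 ≈ 0.00047212 + 0.00016442*I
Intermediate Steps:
u = -60 (u = (5 - 15)*6 = -10*6 = -60)
1/(1889 - 56*√(u - 78)) = 1/(1889 - 56*√(-60 - 78)) = 1/(1889 - 56*I*√138)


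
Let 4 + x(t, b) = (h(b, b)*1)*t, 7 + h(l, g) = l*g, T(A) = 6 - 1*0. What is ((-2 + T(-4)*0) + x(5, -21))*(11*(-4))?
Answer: -95216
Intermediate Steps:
T(A) = 6 (T(A) = 6 + 0 = 6)
h(l, g) = -7 + g*l (h(l, g) = -7 + l*g = -7 + g*l)
x(t, b) = -4 + t*(-7 + b²) (x(t, b) = -4 + ((-7 + b*b)*1)*t = -4 + ((-7 + b²)*1)*t = -4 + (-7 + b²)*t = -4 + t*(-7 + b²))
((-2 + T(-4)*0) + x(5, -21))*(11*(-4)) = ((-2 + 6*0) + (-4 + 5*(-7 + (-21)²)))*(11*(-4)) = ((-2 + 0) + (-4 + 5*(-7 + 441)))*(-44) = (-2 + (-4 + 5*434))*(-44) = (-2 + (-4 + 2170))*(-44) = (-2 + 2166)*(-44) = 2164*(-44) = -95216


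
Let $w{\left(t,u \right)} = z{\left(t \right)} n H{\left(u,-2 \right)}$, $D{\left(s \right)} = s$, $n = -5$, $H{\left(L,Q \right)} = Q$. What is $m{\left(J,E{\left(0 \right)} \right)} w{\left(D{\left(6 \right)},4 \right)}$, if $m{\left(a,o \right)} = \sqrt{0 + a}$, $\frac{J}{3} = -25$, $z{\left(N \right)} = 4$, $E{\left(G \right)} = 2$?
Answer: $200 i \sqrt{3} \approx 346.41 i$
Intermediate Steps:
$J = -75$ ($J = 3 \left(-25\right) = -75$)
$m{\left(a,o \right)} = \sqrt{a}$
$w{\left(t,u \right)} = 40$ ($w{\left(t,u \right)} = 4 \left(-5\right) \left(-2\right) = \left(-20\right) \left(-2\right) = 40$)
$m{\left(J,E{\left(0 \right)} \right)} w{\left(D{\left(6 \right)},4 \right)} = \sqrt{-75} \cdot 40 = 5 i \sqrt{3} \cdot 40 = 200 i \sqrt{3}$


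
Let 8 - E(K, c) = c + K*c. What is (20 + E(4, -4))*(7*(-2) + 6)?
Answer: -384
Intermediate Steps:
E(K, c) = 8 - c - K*c (E(K, c) = 8 - (c + K*c) = 8 + (-c - K*c) = 8 - c - K*c)
(20 + E(4, -4))*(7*(-2) + 6) = (20 + (8 - 1*(-4) - 1*4*(-4)))*(7*(-2) + 6) = (20 + (8 + 4 + 16))*(-14 + 6) = (20 + 28)*(-8) = 48*(-8) = -384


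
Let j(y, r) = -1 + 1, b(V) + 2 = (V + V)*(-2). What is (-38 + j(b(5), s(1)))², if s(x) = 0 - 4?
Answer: 1444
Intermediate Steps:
b(V) = -2 - 4*V (b(V) = -2 + (V + V)*(-2) = -2 + (2*V)*(-2) = -2 - 4*V)
s(x) = -4
j(y, r) = 0
(-38 + j(b(5), s(1)))² = (-38 + 0)² = (-38)² = 1444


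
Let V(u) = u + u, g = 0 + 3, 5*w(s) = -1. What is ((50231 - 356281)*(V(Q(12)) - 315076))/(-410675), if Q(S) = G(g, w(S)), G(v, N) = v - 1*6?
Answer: -3857233844/16427 ≈ -2.3481e+5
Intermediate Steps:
w(s) = -⅕ (w(s) = (⅕)*(-1) = -⅕)
g = 3
G(v, N) = -6 + v (G(v, N) = v - 6 = -6 + v)
Q(S) = -3 (Q(S) = -6 + 3 = -3)
V(u) = 2*u
((50231 - 356281)*(V(Q(12)) - 315076))/(-410675) = ((50231 - 356281)*(2*(-3) - 315076))/(-410675) = -306050*(-6 - 315076)*(-1/410675) = -306050*(-315082)*(-1/410675) = 96430846100*(-1/410675) = -3857233844/16427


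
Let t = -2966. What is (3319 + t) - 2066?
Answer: -1713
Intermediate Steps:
(3319 + t) - 2066 = (3319 - 2966) - 2066 = 353 - 2066 = -1713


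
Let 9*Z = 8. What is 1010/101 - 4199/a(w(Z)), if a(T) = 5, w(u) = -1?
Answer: -4149/5 ≈ -829.80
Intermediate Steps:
Z = 8/9 (Z = (⅑)*8 = 8/9 ≈ 0.88889)
1010/101 - 4199/a(w(Z)) = 1010/101 - 4199/5 = 1010*(1/101) - 4199*⅕ = 10 - 4199/5 = -4149/5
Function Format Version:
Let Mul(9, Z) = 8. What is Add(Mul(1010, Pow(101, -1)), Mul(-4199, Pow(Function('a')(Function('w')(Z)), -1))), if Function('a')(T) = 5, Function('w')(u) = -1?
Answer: Rational(-4149, 5) ≈ -829.80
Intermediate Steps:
Z = Rational(8, 9) (Z = Mul(Rational(1, 9), 8) = Rational(8, 9) ≈ 0.88889)
Add(Mul(1010, Pow(101, -1)), Mul(-4199, Pow(Function('a')(Function('w')(Z)), -1))) = Add(Mul(1010, Pow(101, -1)), Mul(-4199, Pow(5, -1))) = Add(Mul(1010, Rational(1, 101)), Mul(-4199, Rational(1, 5))) = Add(10, Rational(-4199, 5)) = Rational(-4149, 5)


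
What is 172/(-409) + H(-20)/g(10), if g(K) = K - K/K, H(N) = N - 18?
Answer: -17090/3681 ≈ -4.6428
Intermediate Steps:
H(N) = -18 + N
g(K) = -1 + K (g(K) = K - 1*1 = K - 1 = -1 + K)
172/(-409) + H(-20)/g(10) = 172/(-409) + (-18 - 20)/(-1 + 10) = 172*(-1/409) - 38/9 = -172/409 - 38*⅑ = -172/409 - 38/9 = -17090/3681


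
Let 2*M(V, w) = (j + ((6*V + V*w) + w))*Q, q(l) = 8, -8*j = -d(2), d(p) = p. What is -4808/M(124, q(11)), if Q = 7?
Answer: -38464/48839 ≈ -0.78757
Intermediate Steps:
j = ¼ (j = -(-1)*2/8 = -⅛*(-2) = ¼ ≈ 0.25000)
M(V, w) = 7/8 + 21*V + 7*w/2 + 7*V*w/2 (M(V, w) = ((¼ + ((6*V + V*w) + w))*7)/2 = ((¼ + (w + 6*V + V*w))*7)/2 = ((¼ + w + 6*V + V*w)*7)/2 = (7/4 + 7*w + 42*V + 7*V*w)/2 = 7/8 + 21*V + 7*w/2 + 7*V*w/2)
-4808/M(124, q(11)) = -4808/(7/8 + 21*124 + (7/2)*8 + (7/2)*124*8) = -4808/(7/8 + 2604 + 28 + 3472) = -4808/48839/8 = -4808*8/48839 = -38464/48839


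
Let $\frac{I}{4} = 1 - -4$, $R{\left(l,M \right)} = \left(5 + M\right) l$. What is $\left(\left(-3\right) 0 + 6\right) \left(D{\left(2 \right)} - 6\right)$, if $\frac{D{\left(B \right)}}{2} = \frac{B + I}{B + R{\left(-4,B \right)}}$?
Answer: $- \frac{600}{13} \approx -46.154$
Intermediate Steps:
$R{\left(l,M \right)} = l \left(5 + M\right)$
$I = 20$ ($I = 4 \left(1 - -4\right) = 4 \left(1 + 4\right) = 4 \cdot 5 = 20$)
$D{\left(B \right)} = \frac{2 \left(20 + B\right)}{-20 - 3 B}$ ($D{\left(B \right)} = 2 \frac{B + 20}{B - 4 \left(5 + B\right)} = 2 \frac{20 + B}{B - \left(20 + 4 B\right)} = 2 \frac{20 + B}{-20 - 3 B} = \frac{2 \left(20 + B\right)}{-20 - 3 B}$)
$\left(\left(-3\right) 0 + 6\right) \left(D{\left(2 \right)} - 6\right) = \left(\left(-3\right) 0 + 6\right) \left(\frac{2 \left(20 + 2\right)}{-20 - 6} - 6\right) = \left(0 + 6\right) \left(2 \frac{1}{-20 - 6} \cdot 22 - 6\right) = 6 \left(2 \frac{1}{-26} \cdot 22 - 6\right) = 6 \left(2 \left(- \frac{1}{26}\right) 22 - 6\right) = 6 \left(- \frac{22}{13} - 6\right) = 6 \left(- \frac{100}{13}\right) = - \frac{600}{13}$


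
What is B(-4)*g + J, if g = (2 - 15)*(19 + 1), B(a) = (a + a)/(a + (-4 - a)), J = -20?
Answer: -540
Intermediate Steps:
B(a) = -a/2 (B(a) = (2*a)/(-4) = (2*a)*(-¼) = -a/2)
g = -260 (g = -13*20 = -260)
B(-4)*g + J = -½*(-4)*(-260) - 20 = 2*(-260) - 20 = -520 - 20 = -540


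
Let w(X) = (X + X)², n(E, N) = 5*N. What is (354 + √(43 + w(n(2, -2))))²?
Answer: (354 + √443)² ≈ 1.4066e+5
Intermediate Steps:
w(X) = 4*X² (w(X) = (2*X)² = 4*X²)
(354 + √(43 + w(n(2, -2))))² = (354 + √(43 + 4*(5*(-2))²))² = (354 + √(43 + 4*(-10)²))² = (354 + √(43 + 4*100))² = (354 + √(43 + 400))² = (354 + √443)²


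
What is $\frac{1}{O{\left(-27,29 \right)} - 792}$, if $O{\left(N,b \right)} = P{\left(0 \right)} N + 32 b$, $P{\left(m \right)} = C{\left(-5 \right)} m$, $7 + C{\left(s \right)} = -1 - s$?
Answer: $\frac{1}{136} \approx 0.0073529$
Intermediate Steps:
$C{\left(s \right)} = -8 - s$ ($C{\left(s \right)} = -7 - \left(1 + s\right) = -8 - s$)
$P{\left(m \right)} = - 3 m$ ($P{\left(m \right)} = \left(-8 - -5\right) m = \left(-8 + 5\right) m = - 3 m$)
$O{\left(N,b \right)} = 32 b$ ($O{\left(N,b \right)} = \left(-3\right) 0 N + 32 b = 0 N + 32 b = 0 + 32 b = 32 b$)
$\frac{1}{O{\left(-27,29 \right)} - 792} = \frac{1}{32 \cdot 29 - 792} = \frac{1}{928 - 792} = \frac{1}{136}$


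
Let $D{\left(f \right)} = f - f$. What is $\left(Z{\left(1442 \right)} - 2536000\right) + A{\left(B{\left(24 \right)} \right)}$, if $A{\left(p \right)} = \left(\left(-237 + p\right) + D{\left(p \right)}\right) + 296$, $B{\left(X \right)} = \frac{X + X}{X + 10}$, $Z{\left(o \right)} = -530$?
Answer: $- \frac{43119983}{17} \approx -2.5365 \cdot 10^{6}$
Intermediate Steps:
$D{\left(f \right)} = 0$
$B{\left(X \right)} = \frac{2 X}{10 + X}$
$A{\left(p \right)} = 59 + p$ ($A{\left(p \right)} = \left(\left(-237 + p\right) + 0\right) + 296 = \left(-237 + p\right) + 296 = 59 + p$)
$\left(Z{\left(1442 \right)} - 2536000\right) + A{\left(B{\left(24 \right)} \right)} = \left(-530 - 2536000\right) + \left(59 + 2 \cdot 24 \frac{1}{10 + 24}\right) = -2536530 + \left(59 + 2 \cdot 24 \cdot \frac{1}{34}\right) = -2536530 + \left(59 + \frac{24}{17}\right) = -2536530 + \frac{1027}{17} = - \frac{43119983}{17}$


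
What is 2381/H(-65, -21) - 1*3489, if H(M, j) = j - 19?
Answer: -141941/40 ≈ -3548.5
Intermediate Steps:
H(M, j) = -19 + j
2381/H(-65, -21) - 1*3489 = 2381/(-19 - 21) - 1*3489 = 2381/(-40) - 3489 = 2381*(-1/40) - 3489 = -2381/40 - 3489 = -141941/40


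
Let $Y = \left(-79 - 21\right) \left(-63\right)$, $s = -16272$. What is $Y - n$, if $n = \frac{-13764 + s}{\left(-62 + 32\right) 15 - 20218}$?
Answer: $\frac{32544591}{5167} \approx 6298.5$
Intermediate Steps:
$Y = 6300$ ($Y = \left(-100\right) \left(-63\right) = 6300$)
$n = \frac{7509}{5167}$ ($n = \frac{-13764 - 16272}{\left(-62 + 32\right) 15 - 20218} = - \frac{30036}{\left(-30\right) 15 - 20218} = - \frac{30036}{-450 - 20218} = - \frac{30036}{-20668} = \left(-30036\right) \left(- \frac{1}{20668}\right) = \frac{7509}{5167} \approx 1.4533$)
$Y - n = 6300 - \frac{7509}{5167} = \frac{32544591}{5167}$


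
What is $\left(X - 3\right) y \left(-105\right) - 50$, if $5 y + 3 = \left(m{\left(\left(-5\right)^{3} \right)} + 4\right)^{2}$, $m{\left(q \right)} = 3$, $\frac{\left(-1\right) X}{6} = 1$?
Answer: $8644$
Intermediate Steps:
$X = -6$ ($X = \left(-6\right) 1 = -6$)
$y = \frac{46}{5}$ ($y = - \frac{3}{5} + \frac{\left(3 + 4\right)^{2}}{5} = - \frac{3}{5} + \frac{7^{2}}{5} = - \frac{3}{5} + \frac{1}{5} \cdot 49 = - \frac{3}{5} + \frac{49}{5} = \frac{46}{5} \approx 9.2$)
$\left(X - 3\right) y \left(-105\right) - 50 = \left(-6 - 3\right) \frac{46}{5} \left(-105\right) - 50 = \left(-9\right) \frac{46}{5} \left(-105\right) - 50 = \left(- \frac{414}{5}\right) \left(-105\right) - 50 = 8694 - 50 = 8644$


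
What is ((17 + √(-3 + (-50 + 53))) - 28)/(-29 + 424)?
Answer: -11/395 ≈ -0.027848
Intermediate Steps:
((17 + √(-3 + (-50 + 53))) - 28)/(-29 + 424) = ((17 + √(-3 + 3)) - 28)/395 = ((17 + √0) - 28)*(1/395) = ((17 + 0) - 28)*(1/395) = (17 - 28)*(1/395) = -11*1/395 = -11/395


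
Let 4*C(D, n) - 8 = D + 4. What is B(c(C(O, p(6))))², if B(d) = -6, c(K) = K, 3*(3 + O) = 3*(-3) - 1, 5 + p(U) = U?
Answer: 36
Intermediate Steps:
p(U) = -5 + U
O = -19/3 (O = -3 + (3*(-3) - 1)/3 = -3 + (-9 - 1)/3 = -3 + (⅓)*(-10) = -3 - 10/3 = -19/3 ≈ -6.3333)
C(D, n) = 3 + D/4 (C(D, n) = 2 + (D + 4)/4 = 2 + (4 + D)/4 = 2 + (1 + D/4) = 3 + D/4)
B(c(C(O, p(6))))² = (-6)² = 36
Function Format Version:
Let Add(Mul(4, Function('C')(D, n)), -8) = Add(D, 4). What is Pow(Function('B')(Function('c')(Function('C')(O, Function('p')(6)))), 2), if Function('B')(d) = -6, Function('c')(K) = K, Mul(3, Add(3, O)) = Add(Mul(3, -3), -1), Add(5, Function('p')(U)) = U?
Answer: 36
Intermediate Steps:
Function('p')(U) = Add(-5, U)
O = Rational(-19, 3) (O = Add(-3, Mul(Rational(1, 3), Add(Mul(3, -3), -1))) = Add(-3, Mul(Rational(1, 3), Add(-9, -1))) = Add(-3, Mul(Rational(1, 3), -10)) = Add(-3, Rational(-10, 3)) = Rational(-19, 3) ≈ -6.3333)
Function('C')(D, n) = Add(3, Mul(Rational(1, 4), D)) (Function('C')(D, n) = Add(2, Mul(Rational(1, 4), Add(D, 4))) = Add(2, Mul(Rational(1, 4), Add(4, D))) = Add(2, Add(1, Mul(Rational(1, 4), D))) = Add(3, Mul(Rational(1, 4), D)))
Pow(Function('B')(Function('c')(Function('C')(O, Function('p')(6)))), 2) = Pow(-6, 2) = 36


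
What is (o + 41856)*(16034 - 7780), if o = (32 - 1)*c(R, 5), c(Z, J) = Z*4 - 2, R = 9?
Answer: 354179140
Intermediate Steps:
c(Z, J) = -2 + 4*Z (c(Z, J) = 4*Z - 2 = -2 + 4*Z)
o = 1054 (o = (32 - 1)*(-2 + 4*9) = 31*(-2 + 36) = 31*34 = 1054)
(o + 41856)*(16034 - 7780) = (1054 + 41856)*(16034 - 7780) = 42910*8254 = 354179140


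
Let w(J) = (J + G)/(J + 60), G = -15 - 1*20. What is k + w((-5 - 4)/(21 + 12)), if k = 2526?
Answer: 1659194/657 ≈ 2525.4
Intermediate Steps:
G = -35 (G = -15 - 20 = -35)
w(J) = (-35 + J)/(60 + J) (w(J) = (J - 35)/(J + 60) = (-35 + J)/(60 + J))
k + w((-5 - 4)/(21 + 12)) = 2526 + (-35 + (-5 - 4)/(21 + 12))/(60 + (-5 - 4)/(21 + 12)) = 2526 + (-35 - 9/33)/(60 - 9/33) = 2526 + (-35 - 9*1/33)/(60 - 9*1/33) = 2526 + (-35 - 3/11)/(60 - 3/11) = 2526 - 388/11/(657/11) = 2526 + (11/657)*(-388/11) = 2526 - 388/657 = 1659194/657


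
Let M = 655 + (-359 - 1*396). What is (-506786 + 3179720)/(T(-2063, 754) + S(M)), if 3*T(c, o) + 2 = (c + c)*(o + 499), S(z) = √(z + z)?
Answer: -1036406102094/668191480405 - 12028203*I*√2/1336382960810 ≈ -1.5511 - 1.2729e-5*I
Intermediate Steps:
M = -100 (M = 655 + (-359 - 396) = 655 - 755 = -100)
S(z) = √2*√z (S(z) = √(2*z) = √2*√z)
T(c, o) = -⅔ + 2*c*(499 + o)/3 (T(c, o) = -⅔ + ((c + c)*(o + 499))/3 = -⅔ + ((2*c)*(499 + o))/3 = -⅔ + (2*c*(499 + o))/3 = -⅔ + 2*c*(499 + o)/3)
(-506786 + 3179720)/(T(-2063, 754) + S(M)) = (-506786 + 3179720)/((-⅔ + (998/3)*(-2063) + (⅔)*(-2063)*754) + √2*√(-100)) = 2672934/((-⅔ - 2058874/3 - 3111004/3) + √2*(10*I)) = 2672934/(-5169880/3 + 10*I*√2)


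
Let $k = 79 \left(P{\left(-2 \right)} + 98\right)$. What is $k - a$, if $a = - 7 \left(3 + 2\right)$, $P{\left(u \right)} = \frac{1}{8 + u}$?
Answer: $\frac{46741}{6} \approx 7790.2$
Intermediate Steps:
$a = -35$ ($a = \left(-7\right) 5 = -35$)
$k = \frac{46531}{6}$ ($k = 79 \left(\frac{1}{8 - 2} + 98\right) = 79 \left(\frac{1}{6} + 98\right) = 79 \cdot \frac{589}{6} = \frac{46531}{6} \approx 7755.2$)
$k - a = \frac{46531}{6} - -35 = \frac{46531}{6} + 35 = \frac{46741}{6}$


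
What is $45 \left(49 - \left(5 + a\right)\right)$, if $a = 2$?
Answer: $1890$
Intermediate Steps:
$45 \left(49 - \left(5 + a\right)\right) = 45 \left(49 - 7\right) = 45 \cdot 42 = 1890$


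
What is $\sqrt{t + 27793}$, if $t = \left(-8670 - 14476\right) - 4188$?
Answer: $3 \sqrt{51} \approx 21.424$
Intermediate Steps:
$t = -27334$ ($t = -23146 - 4188 = -27334$)
$\sqrt{t + 27793} = \sqrt{-27334 + 27793} = \sqrt{459} = 3 \sqrt{51}$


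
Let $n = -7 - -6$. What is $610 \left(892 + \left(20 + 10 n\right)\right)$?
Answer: $550220$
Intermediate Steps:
$n = -1$ ($n = -7 + 6 = -1$)
$610 \left(892 + \left(20 + 10 n\right)\right) = 610 \left(892 + \left(20 + 10 \left(-1\right)\right)\right) = 610 \left(892 + \left(20 - 10\right)\right) = 610 \left(892 + 10\right) = 610 \cdot 902 = 550220$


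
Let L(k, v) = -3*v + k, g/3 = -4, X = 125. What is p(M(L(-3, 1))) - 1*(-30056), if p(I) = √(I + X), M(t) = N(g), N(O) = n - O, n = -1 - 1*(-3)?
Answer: 30056 + √139 ≈ 30068.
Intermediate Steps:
g = -12 (g = 3*(-4) = -12)
n = 2 (n = -1 + 3 = 2)
L(k, v) = k - 3*v
N(O) = 2 - O
M(t) = 14 (M(t) = 2 - 1*(-12) = 2 + 12 = 14)
p(I) = √(125 + I) (p(I) = √(I + 125) = √(125 + I))
p(M(L(-3, 1))) - 1*(-30056) = √(125 + 14) - 1*(-30056) = √139 + 30056 = 30056 + √139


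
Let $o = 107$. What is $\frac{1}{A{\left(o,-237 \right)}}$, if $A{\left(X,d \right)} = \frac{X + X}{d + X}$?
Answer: $- \frac{65}{107} \approx -0.60748$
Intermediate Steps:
$A{\left(X,d \right)} = \frac{2 X}{X + d}$
$\frac{1}{A{\left(o,-237 \right)}} = \frac{1}{2 \cdot 107 \frac{1}{107 - 237}} = \frac{1}{2 \cdot 107 \frac{1}{-130}} = \frac{1}{2 \cdot 107 \left(- \frac{1}{130}\right)} = \frac{1}{- \frac{107}{65}} = - \frac{65}{107}$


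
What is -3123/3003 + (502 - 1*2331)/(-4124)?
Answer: -2462255/4128124 ≈ -0.59646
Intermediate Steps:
-3123/3003 + (502 - 1*2331)/(-4124) = -3123*1/3003 + (502 - 2331)*(-1/4124) = -1041/1001 - 1829*(-1/4124) = -1041/1001 + 1829/4124 = -2462255/4128124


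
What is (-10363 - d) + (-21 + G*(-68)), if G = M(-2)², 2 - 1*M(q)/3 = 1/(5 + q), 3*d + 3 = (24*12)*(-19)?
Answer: -10259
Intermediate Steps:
d = -1825 (d = -1 + ((24*12)*(-19))/3 = -1 + (288*(-19))/3 = -1 + (⅓)*(-5472) = -1 - 1824 = -1825)
M(q) = 6 - 3/(5 + q)
G = 25 (G = (3*(9 + 2*(-2))/(5 - 2))² = (3*(9 - 4)/3)² = (3*(⅓)*5)² = 5² = 25)
(-10363 - d) + (-21 + G*(-68)) = (-10363 - 1*(-1825)) + (-21 + 25*(-68)) = (-10363 + 1825) + (-21 - 1700) = -8538 - 1721 = -10259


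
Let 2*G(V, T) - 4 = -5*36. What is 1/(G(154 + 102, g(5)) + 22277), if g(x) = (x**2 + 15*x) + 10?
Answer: 1/22189 ≈ 4.5067e-5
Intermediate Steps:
g(x) = 10 + x**2 + 15*x
G(V, T) = -88 (G(V, T) = 2 + (-5*36)/2 = 2 + (1/2)*(-180) = 2 - 90 = -88)
1/(G(154 + 102, g(5)) + 22277) = 1/(-88 + 22277) = 1/22189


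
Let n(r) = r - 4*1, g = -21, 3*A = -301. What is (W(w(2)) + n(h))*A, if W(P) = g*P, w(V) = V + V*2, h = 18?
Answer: 33712/3 ≈ 11237.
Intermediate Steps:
A = -301/3 (A = (⅓)*(-301) = -301/3 ≈ -100.33)
w(V) = 3*V (w(V) = V + 2*V = 3*V)
n(r) = -4 + r (n(r) = r - 4 = -4 + r)
W(P) = -21*P
(W(w(2)) + n(h))*A = (-63*2 + (-4 + 18))*(-301/3) = (-21*6 + 14)*(-301/3) = (-126 + 14)*(-301/3) = -112*(-301/3) = 33712/3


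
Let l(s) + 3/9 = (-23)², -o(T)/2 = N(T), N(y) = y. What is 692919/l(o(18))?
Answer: 2078757/1586 ≈ 1310.7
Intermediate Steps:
o(T) = -2*T
l(s) = 1586/3 (l(s) = -⅓ + (-23)² = -⅓ + 529 = 1586/3)
692919/l(o(18)) = 692919/(1586/3) = 692919*(3/1586) = 2078757/1586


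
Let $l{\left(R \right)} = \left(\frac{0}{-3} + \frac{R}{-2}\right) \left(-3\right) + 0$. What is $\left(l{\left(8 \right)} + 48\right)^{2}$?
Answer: $3600$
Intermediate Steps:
$l{\left(R \right)} = \frac{3 R}{2}$ ($l{\left(R \right)} = \left(0 \left(- \frac{1}{3}\right) + R \left(- \frac{1}{2}\right)\right) \left(-3\right) + 0 = \left(0 - \frac{R}{2}\right) \left(-3\right) + 0 = - \frac{R}{2} \left(-3\right) + 0 = \frac{3 R}{2} + 0 = \frac{3 R}{2}$)
$\left(l{\left(8 \right)} + 48\right)^{2} = \left(\frac{3}{2} \cdot 8 + 48\right)^{2} = \left(12 + 48\right)^{2} = 60^{2} = 3600$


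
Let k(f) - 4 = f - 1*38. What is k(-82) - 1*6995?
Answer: -7111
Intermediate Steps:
k(f) = -34 + f (k(f) = 4 + (f - 1*38) = 4 + (f - 38) = 4 + (-38 + f) = -34 + f)
k(-82) - 1*6995 = (-34 - 82) - 1*6995 = -116 - 6995 = -7111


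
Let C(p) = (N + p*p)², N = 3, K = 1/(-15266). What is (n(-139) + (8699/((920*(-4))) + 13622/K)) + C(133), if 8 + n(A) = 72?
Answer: 386596782981/3680 ≈ 1.0505e+8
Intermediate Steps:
n(A) = 64 (n(A) = -8 + 72 = 64)
K = -1/15266 ≈ -6.5505e-5
C(p) = (3 + p²)² (C(p) = (3 + p*p)² = (3 + p²)²)
(n(-139) + (8699/((920*(-4))) + 13622/K)) + C(133) = (64 + (8699/((920*(-4))) + 13622/(-1/15266))) + (3 + 133²)² = (64 + (8699/(-3680) + 13622*(-15266))) + (3 + 17689)² = (64 + (8699*(-1/3680) - 207953452)) + 17692² = (64 + (-8699/3680 - 207953452)) + 313006864 = (64 - 765268712059/3680) + 313006864 = -765268476539/3680 + 313006864 = 386596782981/3680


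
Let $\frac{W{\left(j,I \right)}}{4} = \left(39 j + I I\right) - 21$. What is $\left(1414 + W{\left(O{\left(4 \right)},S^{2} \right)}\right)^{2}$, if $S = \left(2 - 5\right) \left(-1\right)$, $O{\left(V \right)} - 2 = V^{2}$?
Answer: $19909444$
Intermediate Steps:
$O{\left(V \right)} = 2 + V^{2}$
$S = 3$ ($S = \left(-3\right) \left(-1\right) = 3$)
$W{\left(j,I \right)} = -84 + 4 I^{2} + 156 j$ ($W{\left(j,I \right)} = 4 \left(\left(39 j + I I\right) - 21\right) = 4 \left(\left(39 j + I^{2}\right) - 21\right) = 4 \left(\left(I^{2} + 39 j\right) - 21\right) = 4 \left(-21 + I^{2} + 39 j\right) = -84 + 4 I^{2} + 156 j$)
$\left(1414 + W{\left(O{\left(4 \right)},S^{2} \right)}\right)^{2} = \left(1414 + \left(-84 + 4 \left(3^{2}\right)^{2} + 156 \left(2 + 4^{2}\right)\right)\right)^{2} = \left(1414 + \left(-84 + 4 \cdot 9^{2} + 156 \left(2 + 16\right)\right)\right)^{2} = \left(1414 + \left(-84 + 4 \cdot 81 + 156 \cdot 18\right)\right)^{2} = \left(1414 + \left(-84 + 324 + 2808\right)\right)^{2} = \left(1414 + 3048\right)^{2} = 4462^{2} = 19909444$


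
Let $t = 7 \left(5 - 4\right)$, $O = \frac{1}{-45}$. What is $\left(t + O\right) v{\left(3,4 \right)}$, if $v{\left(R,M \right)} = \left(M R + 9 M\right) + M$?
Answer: $\frac{16328}{45} \approx 362.84$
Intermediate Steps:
$v{\left(R,M \right)} = 10 M + M R$ ($v{\left(R,M \right)} = \left(9 M + M R\right) + M = 10 M + M R$)
$O = - \frac{1}{45} \approx -0.022222$
$t = 7$ ($t = 7 \cdot 1 = 7$)
$\left(t + O\right) v{\left(3,4 \right)} = \left(7 - \frac{1}{45}\right) 4 \left(10 + 3\right) = \frac{314 \cdot 4 \cdot 13}{45} = \frac{314}{45} \cdot 52 = \frac{16328}{45}$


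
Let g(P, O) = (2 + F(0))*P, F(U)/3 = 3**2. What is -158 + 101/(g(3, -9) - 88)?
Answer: -259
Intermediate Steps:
F(U) = 27 (F(U) = 3*3**2 = 3*9 = 27)
g(P, O) = 29*P (g(P, O) = (2 + 27)*P = 29*P)
-158 + 101/(g(3, -9) - 88) = -158 + 101/(29*3 - 88) = -158 + 101/(87 - 88) = -158 + 101/(-1) = -158 - 1*101 = -158 - 101 = -259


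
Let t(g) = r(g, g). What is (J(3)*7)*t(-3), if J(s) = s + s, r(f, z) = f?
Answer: -126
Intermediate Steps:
J(s) = 2*s
t(g) = g
(J(3)*7)*t(-3) = ((2*3)*7)*(-3) = (6*7)*(-3) = 42*(-3) = -126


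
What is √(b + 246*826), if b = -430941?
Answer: 3*I*√25305 ≈ 477.23*I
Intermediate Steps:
√(b + 246*826) = √(-430941 + 246*826) = √(-430941 + 203196) = √(-227745) = 3*I*√25305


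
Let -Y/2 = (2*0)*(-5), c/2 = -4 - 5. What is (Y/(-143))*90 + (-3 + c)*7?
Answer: -147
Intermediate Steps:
c = -18 (c = 2*(-4 - 5) = 2*(-9) = -18)
Y = 0 (Y = -2*2*0*(-5) = -0*(-5) = -2*0 = 0)
(Y/(-143))*90 + (-3 + c)*7 = (0/(-143))*90 + (-3 - 18)*7 = (0*(-1/143))*90 - 21*7 = 0*90 - 147 = 0 - 147 = -147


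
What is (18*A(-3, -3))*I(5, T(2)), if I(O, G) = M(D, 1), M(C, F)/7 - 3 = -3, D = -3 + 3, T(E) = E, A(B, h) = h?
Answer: 0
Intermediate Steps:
D = 0
M(C, F) = 0 (M(C, F) = 21 + 7*(-3) = 21 - 21 = 0)
I(O, G) = 0
(18*A(-3, -3))*I(5, T(2)) = (18*(-3))*0 = -54*0 = 0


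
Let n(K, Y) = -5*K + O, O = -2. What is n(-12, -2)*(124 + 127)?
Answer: 14558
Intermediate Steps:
n(K, Y) = -2 - 5*K (n(K, Y) = -5*K - 2 = -2 - 5*K)
n(-12, -2)*(124 + 127) = (-2 - 5*(-12))*(124 + 127) = (-2 + 60)*251 = 58*251 = 14558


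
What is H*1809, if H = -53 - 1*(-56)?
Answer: 5427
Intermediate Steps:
H = 3 (H = -53 + 56 = 3)
H*1809 = 3*1809 = 5427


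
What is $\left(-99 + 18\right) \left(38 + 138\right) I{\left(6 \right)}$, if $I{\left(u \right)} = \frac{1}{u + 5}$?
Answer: $-1296$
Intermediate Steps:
$I{\left(u \right)} = \frac{1}{5 + u}$
$\left(-99 + 18\right) \left(38 + 138\right) I{\left(6 \right)} = \frac{\left(-99 + 18\right) \left(38 + 138\right)}{5 + 6} = \frac{\left(-81\right) 176}{11} = \left(-14256\right) \frac{1}{11} = -1296$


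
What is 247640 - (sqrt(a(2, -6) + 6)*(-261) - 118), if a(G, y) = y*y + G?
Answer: 247758 + 522*sqrt(11) ≈ 2.4949e+5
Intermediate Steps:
a(G, y) = G + y**2 (a(G, y) = y**2 + G = G + y**2)
247640 - (sqrt(a(2, -6) + 6)*(-261) - 118) = 247640 - (sqrt((2 + (-6)**2) + 6)*(-261) - 118) = 247640 - (sqrt((2 + 36) + 6)*(-261) - 118) = 247640 - (sqrt(38 + 6)*(-261) - 118) = 247640 - (sqrt(44)*(-261) - 118) = 247640 - ((2*sqrt(11))*(-261) - 118) = 247640 - (-522*sqrt(11) - 118) = 247640 - (-118 - 522*sqrt(11)) = 247640 + (118 + 522*sqrt(11)) = 247758 + 522*sqrt(11)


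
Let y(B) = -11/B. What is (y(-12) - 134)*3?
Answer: -1597/4 ≈ -399.25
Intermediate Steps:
(y(-12) - 134)*3 = (-11/(-12) - 134)*3 = (-11*(-1/12) - 134)*3 = (11/12 - 134)*3 = -1597/12*3 = -1597/4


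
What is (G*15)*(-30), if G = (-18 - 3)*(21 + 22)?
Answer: 406350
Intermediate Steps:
G = -903 (G = -21*43 = -903)
(G*15)*(-30) = -903*15*(-30) = -13545*(-30) = 406350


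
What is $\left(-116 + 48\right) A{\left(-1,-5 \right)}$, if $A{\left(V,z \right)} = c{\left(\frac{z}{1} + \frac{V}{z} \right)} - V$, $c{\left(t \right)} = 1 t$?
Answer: $\frac{1292}{5} \approx 258.4$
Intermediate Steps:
$c{\left(t \right)} = t$
$A{\left(V,z \right)} = z - V + \frac{V}{z}$ ($A{\left(V,z \right)} = \left(\frac{z}{1} + \frac{V}{z}\right) - V = \left(z 1 + \frac{V}{z}\right) - V = \left(z + \frac{V}{z}\right) - V = z - V + \frac{V}{z}$)
$\left(-116 + 48\right) A{\left(-1,-5 \right)} = \left(-116 + 48\right) \left(-5 - -1 - \frac{1}{-5}\right) = - 68 \left(-5 + 1 - - \frac{1}{5}\right) = - 68 \left(-5 + 1 + \frac{1}{5}\right) = \left(-68\right) \left(- \frac{19}{5}\right) = \frac{1292}{5}$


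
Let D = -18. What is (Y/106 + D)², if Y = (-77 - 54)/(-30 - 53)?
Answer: 25037682289/77404804 ≈ 323.46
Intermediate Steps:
Y = 131/83 (Y = -131/(-83) = -131*(-1/83) = 131/83 ≈ 1.5783)
(Y/106 + D)² = ((131/83)/106 - 18)² = ((131/83)*(1/106) - 18)² = (131/8798 - 18)² = (-158233/8798)² = 25037682289/77404804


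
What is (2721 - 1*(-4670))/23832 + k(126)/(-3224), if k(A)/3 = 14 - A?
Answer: 3979517/9604296 ≈ 0.41435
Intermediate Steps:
k(A) = 42 - 3*A (k(A) = 3*(14 - A) = 42 - 3*A)
(2721 - 1*(-4670))/23832 + k(126)/(-3224) = (2721 - 1*(-4670))/23832 + (42 - 3*126)/(-3224) = (2721 + 4670)*(1/23832) + (42 - 378)*(-1/3224) = 7391*(1/23832) - 336*(-1/3224) = 7391/23832 + 42/403 = 3979517/9604296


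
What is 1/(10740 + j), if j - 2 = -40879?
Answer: -1/30137 ≈ -3.3182e-5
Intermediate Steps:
j = -40877 (j = 2 - 40879 = -40877)
1/(10740 + j) = 1/(10740 - 40877) = 1/(-30137) = -1/30137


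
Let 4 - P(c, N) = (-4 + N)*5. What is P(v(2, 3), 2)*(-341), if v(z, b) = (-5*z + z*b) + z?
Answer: -4774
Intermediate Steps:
v(z, b) = -4*z + b*z (v(z, b) = (-5*z + b*z) + z = -4*z + b*z)
P(c, N) = 24 - 5*N (P(c, N) = 4 - (-4 + N)*5 = 4 - (-20 + 5*N) = 4 + (20 - 5*N) = 24 - 5*N)
P(v(2, 3), 2)*(-341) = (24 - 5*2)*(-341) = (24 - 10)*(-341) = 14*(-341) = -4774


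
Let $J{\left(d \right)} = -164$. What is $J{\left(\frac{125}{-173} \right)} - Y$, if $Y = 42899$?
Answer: $-43063$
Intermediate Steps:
$J{\left(\frac{125}{-173} \right)} - Y = -164 - 42899 = -43063$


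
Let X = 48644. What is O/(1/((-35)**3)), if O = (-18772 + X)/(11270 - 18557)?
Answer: 182966000/1041 ≈ 1.7576e+5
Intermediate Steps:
O = -29872/7287 (O = (-18772 + 48644)/(11270 - 18557) = 29872/(-7287) = 29872*(-1/7287) = -29872/7287 ≈ -4.0994)
O/(1/((-35)**3)) = -29872*(-35)**3/7287 = -29872/(7287*(1/(-42875))) = -29872/(7287*(-1/42875)) = -29872/7287*(-42875) = 182966000/1041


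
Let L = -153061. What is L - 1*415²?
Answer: -325286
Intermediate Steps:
L - 1*415² = -153061 - 1*415² = -153061 - 1*172225 = -153061 - 172225 = -325286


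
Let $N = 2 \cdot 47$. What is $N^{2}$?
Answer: $8836$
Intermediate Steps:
$N = 94$
$N^{2} = 94^{2} = 8836$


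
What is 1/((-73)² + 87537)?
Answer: 1/92866 ≈ 1.0768e-5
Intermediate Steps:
1/((-73)² + 87537) = 1/(5329 + 87537) = 1/92866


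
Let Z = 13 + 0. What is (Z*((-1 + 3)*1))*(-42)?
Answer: -1092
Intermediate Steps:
Z = 13
(Z*((-1 + 3)*1))*(-42) = (13*((-1 + 3)*1))*(-42) = (13*(2*1))*(-42) = (13*2)*(-42) = 26*(-42) = -1092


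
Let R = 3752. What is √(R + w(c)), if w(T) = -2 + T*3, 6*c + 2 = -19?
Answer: 3*√1662/2 ≈ 61.151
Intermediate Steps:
c = -7/2 (c = -⅓ + (⅙)*(-19) = -⅓ - 19/6 = -7/2 ≈ -3.5000)
w(T) = -2 + 3*T
√(R + w(c)) = √(3752 + (-2 + 3*(-7/2))) = √(3752 + (-2 - 21/2)) = √(3752 - 25/2) = √(7479/2) = 3*√1662/2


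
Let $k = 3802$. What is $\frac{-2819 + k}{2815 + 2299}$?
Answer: $\frac{983}{5114} \approx 0.19222$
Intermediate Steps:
$\frac{-2819 + k}{2815 + 2299} = \frac{-2819 + 3802}{2815 + 2299} = \frac{983}{5114}$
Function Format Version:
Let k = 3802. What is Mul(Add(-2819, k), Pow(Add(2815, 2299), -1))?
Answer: Rational(983, 5114) ≈ 0.19222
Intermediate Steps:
Mul(Add(-2819, k), Pow(Add(2815, 2299), -1)) = Mul(Add(-2819, 3802), Pow(Add(2815, 2299), -1)) = Mul(983, Pow(5114, -1)) = Mul(983, Rational(1, 5114)) = Rational(983, 5114)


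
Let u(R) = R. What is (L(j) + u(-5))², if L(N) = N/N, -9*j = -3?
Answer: 16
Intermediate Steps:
j = ⅓ (j = -⅑*(-3) = ⅓ ≈ 0.33333)
L(N) = 1
(L(j) + u(-5))² = (1 - 5)² = (-4)² = 16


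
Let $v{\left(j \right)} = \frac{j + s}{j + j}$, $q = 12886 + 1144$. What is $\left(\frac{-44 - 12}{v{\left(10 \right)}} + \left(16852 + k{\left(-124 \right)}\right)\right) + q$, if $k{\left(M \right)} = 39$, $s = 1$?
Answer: $\frac{339011}{11} \approx 30819.0$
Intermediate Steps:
$q = 14030$
$v{\left(j \right)} = \frac{1 + j}{2 j}$ ($v{\left(j \right)} = \frac{j + 1}{j + j} = \frac{1 + j}{2 j}$)
$\left(\frac{-44 - 12}{v{\left(10 \right)}} + \left(16852 + k{\left(-124 \right)}\right)\right) + q = \left(\frac{-44 - 12}{\frac{1}{2} \cdot \frac{1}{10} \left(1 + 10\right)} + \left(16852 + 39\right)\right) + 14030 = \left(- \frac{56}{\frac{1}{2} \cdot \frac{1}{10} \cdot 11} + 16891\right) + 14030 = \left(- \frac{56}{\frac{11}{20}} + 16891\right) + 14030 = \left(\left(-56\right) \frac{20}{11} + 16891\right) + 14030 = \left(- \frac{1120}{11} + 16891\right) + 14030 = \frac{184681}{11} + 14030 = \frac{339011}{11}$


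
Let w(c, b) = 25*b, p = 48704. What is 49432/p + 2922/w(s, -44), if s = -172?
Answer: -2748059/1674200 ≈ -1.6414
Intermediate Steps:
49432/p + 2922/w(s, -44) = 49432/48704 + 2922/((25*(-44))) = 49432*(1/48704) + 2922/(-1100) = 6179/6088 + 2922*(-1/1100) = 6179/6088 - 1461/550 = -2748059/1674200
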